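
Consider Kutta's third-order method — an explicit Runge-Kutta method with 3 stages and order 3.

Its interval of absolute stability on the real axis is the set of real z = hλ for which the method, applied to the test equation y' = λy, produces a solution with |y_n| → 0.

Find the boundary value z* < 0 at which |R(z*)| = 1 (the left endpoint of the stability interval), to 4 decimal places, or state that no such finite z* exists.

On y'=λy, z=hλ:
  order 3, 3-stage ⇒ R(z)=1+z+z^2/2+z^3/6
  (e.g. R(-0.65)=0.51548, |R|=0.51548)

Need |R(x)|<1, x<0.
x=-0.65: |R|=0.5155
|R(-2.26)|=0.6301 |R(-1.37)|=0.1399 |R(-1.2)|=0.2320
Bisect:
  x_lo=-3.1041 |R|=2.2712  x_hi=-0.3047 |R|=0.7370
  mid=-1.70438 |R|=0.07710 →hi
  mid=-2.40422 |R|=0.83025 →hi
  mid=-2.75414 |R|=1.44331 →lo
  mid=-2.57918 |R|=1.11261 →lo
  mid=-2.49170 |R|=0.96573 →hi
  mid=-2.53544 |R|=1.03770 →lo
  mid=-2.51357 |R|=1.00135 →lo
  mid=-2.50263 |R|=0.98345 →hi
  mid=-2.50810 |R|=0.99238 →hi
  mid=-2.51083 |R|=0.99686 →hi
  ...
  [-2.51288,-2.51271] ⇒ x*=-2.5127
So |R|<1 on (-2.5127, 0).

z* = -2.5127.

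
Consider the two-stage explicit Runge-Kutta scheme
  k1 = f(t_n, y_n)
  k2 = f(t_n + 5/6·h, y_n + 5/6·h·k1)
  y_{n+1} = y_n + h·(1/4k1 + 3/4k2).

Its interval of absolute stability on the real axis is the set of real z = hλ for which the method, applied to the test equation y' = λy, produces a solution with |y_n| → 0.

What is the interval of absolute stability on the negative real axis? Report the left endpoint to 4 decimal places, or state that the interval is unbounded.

Test eqn y'=λy, z=hλ:
  k1=λy_n ⇒ h·k1=z·y_n;  k2=λ(1+5/6z)y_n ⇒ h·k2=z(1+5/6z)y_n
  y_{n+1}/y_n = 1 + 1/4z + 3/4z(1+5/6z) = 1 + z + 5/8z²
  R(z) = 1 + z + 5/8z².

Find x<0 with |R(x)|<1.
x=-1.25: |R|=0.7266
R=1: x+5/8x²=0 ⇒ x=−8/5=-1.6000; min R=1−1/(4·5/8)=0.6000>−1
Confirm numerically:
  x=-1.269: |R|=0.73748 <1
  x=-1.263: |R|=0.73398 <1
  x=-0.995: |R|=0.62377 <1
  x=-2.064: |R|=1.59856 >1
  x=-1.749: |R|=1.16288 >1
Interval (-1.6000, 0).

z∈(-1.6000,0).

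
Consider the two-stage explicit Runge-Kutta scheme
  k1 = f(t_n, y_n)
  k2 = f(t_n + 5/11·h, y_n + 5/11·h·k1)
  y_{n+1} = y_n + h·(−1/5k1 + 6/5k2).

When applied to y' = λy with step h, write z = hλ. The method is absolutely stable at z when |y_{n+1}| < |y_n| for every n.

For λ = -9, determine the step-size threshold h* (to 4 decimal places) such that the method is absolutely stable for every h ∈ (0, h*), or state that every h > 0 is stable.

(-1.8333,0); λ=-9 ⇒ h* = (11/6)/9 = 0.2037.

With y'=λy (z=hλ):
  k1=λy_n ⇒ h·k1=z·y_n;  k2=λ(1+5/11z)y_n ⇒ h·k2=z(1+5/11z)y_n
  y_{n+1}/y_n = 1 − 1/5z + 6/5z(1+5/11z) = 1 + z + 6/11z²
  ⇒ R(z) = 1 + z + 6/11z².

Find x<0 with |R(x)|<1.
x=-1.69: |R|=0.8679
R=1: x+6/11x²=0 ⇒ x=−11/6=-1.8333; min R=1−1/(4·6/11)=0.5417>−1
Confirm numerically:
  x=-1.749: |R|=0.91955 <1
  x=-1.435: |R|=0.68821 <1
  x=-1.391: |R|=0.66439 <1
  x=-1.235: |R|=0.59694 <1
  x=-2.418: |R|=1.77112 >1
  x=-2.337: |R|=1.64204 >1
Stable set (-1.8333, 0).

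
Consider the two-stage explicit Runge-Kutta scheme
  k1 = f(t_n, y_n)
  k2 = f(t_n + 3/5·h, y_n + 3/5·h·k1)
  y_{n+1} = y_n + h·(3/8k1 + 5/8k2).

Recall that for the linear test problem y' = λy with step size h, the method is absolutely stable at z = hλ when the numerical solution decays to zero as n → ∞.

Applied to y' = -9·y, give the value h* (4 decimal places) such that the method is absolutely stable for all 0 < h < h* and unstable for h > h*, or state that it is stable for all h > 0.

(-2.6667,0); λ=-9 ⇒ h* = (8/3)/9 = 0.2963.

On y'=λy, z=hλ:
  k1=λy_n ⇒ h·k1=z·y_n;  k2=λ(1+3/5z)y_n ⇒ h·k2=z(1+3/5z)y_n
  y_{n+1}/y_n = 1 + 3/8z + 5/8z(1+3/5z) = 1 + z + 3/8z²
  R(z) = 1 + z + 3/8z².

Need |R(x)|<1, x<0.
x=-1.64: |R|=0.3686
R=1: x+3/8x²=0 ⇒ x=−8/3=-2.6667; min R=1−1/(4·3/8)=0.3333>−1
Confirm numerically:
  x=-2.021: |R|=0.51067 <1
  x=-1.966: |R|=0.48343 <1
  x=-1.840: |R|=0.42960 <1
  x=-1.280: |R|=0.33440 <1
  x=-3.042: |R|=1.42816 >1
  x=-2.805: |R|=1.14551 >1
  x=-2.691: |R|=1.02456 >1
So |R|<1 on (-2.6667, 0).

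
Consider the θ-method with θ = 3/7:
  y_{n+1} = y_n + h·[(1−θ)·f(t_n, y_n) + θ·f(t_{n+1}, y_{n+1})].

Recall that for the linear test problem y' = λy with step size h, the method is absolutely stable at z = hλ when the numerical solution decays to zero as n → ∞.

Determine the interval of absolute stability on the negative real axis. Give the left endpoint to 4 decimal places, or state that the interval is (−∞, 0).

(-14.0000, 0).

Test eqn y'=λy, z=hλ:
  y_{n+1} = y_n + z·[4/7·y_n + 3/7·y_{n+1}] ⇒ (1 − 3/7z)y_{n+1} = (1 + 4/7z)y_n
  so R(z) = (1 + 4/7z)/(1 − 3/7z).

Solve |R(x)|<1 on ℝ⁻.
x=-1.76: |R|=0.0033
R=−1: 1+4/7x = −1+3/7x ⇒ -1/7x=2 ⇒ x=2/(-1/7)=-14.0000
Confirm numerically:
  x=-12.387: |R|=0.96347 <1
  x=-8.121: |R|=0.81255 <1
  x=-6.878: |R|=0.74227 <1
  x=-14.446: |R|=1.00886 >1
  x=-14.246: |R|=1.00495 >1
Interval (-14.0000, 0).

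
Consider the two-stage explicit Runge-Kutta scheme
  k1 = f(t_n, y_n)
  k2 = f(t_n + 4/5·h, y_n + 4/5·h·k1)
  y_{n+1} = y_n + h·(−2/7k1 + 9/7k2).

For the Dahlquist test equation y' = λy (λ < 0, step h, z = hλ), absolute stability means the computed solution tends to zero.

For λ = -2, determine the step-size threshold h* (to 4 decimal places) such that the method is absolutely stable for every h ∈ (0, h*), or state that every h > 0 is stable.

On y'=λy, z=hλ:
  k1=λy_n ⇒ h·k1=z·y_n;  k2=λ(1+4/5z)y_n ⇒ h·k2=z(1+4/5z)y_n
  y_{n+1}/y_n = 1 − 2/7z + 9/7z(1+4/5z) = 1 + z + 36/35z²
  R(z) = 1 + z + 36/35z².

Solve |R(x)|<1 on ℝ⁻.
x=-1.63: |R|=2.1028
R=1: x+36/35x²=0 ⇒ x=−35/36=-0.9722; min R=1−1/(4·36/35)=0.7569>−1
Confirm numerically:
  x=-0.750: |R|=0.82857 <1
  x=-0.505: |R|=0.75731 <1
  x=-0.402: |R|=0.76422 <1
  x=-1.407: |R|=1.62921 >1
  x=-1.030: |R|=1.06121 >1
So |R|<1 on (-0.9722, 0).

(-0.9722,0); λ=-2 ⇒ h* = (35/36)/2 = 0.4861.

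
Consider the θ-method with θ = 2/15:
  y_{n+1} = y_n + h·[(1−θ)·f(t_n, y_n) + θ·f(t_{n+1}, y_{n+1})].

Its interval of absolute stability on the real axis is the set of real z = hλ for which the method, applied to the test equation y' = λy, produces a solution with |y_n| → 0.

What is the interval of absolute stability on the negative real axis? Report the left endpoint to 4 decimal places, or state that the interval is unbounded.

On y'=λy, z=hλ:
  y_{n+1} = y_n + z·[13/15·y_n + 2/15·y_{n+1}] ⇒ (1 − 2/15z)y_{n+1} = (1 + 13/15z)y_n
  so R(z) = (1 + 13/15z)/(1 − 2/15z).

Find x<0 with |R(x)|<1.
x=-1.77: |R|=0.4320
R=−1: 1+13/15x = −1+2/15x ⇒ -11/15x=2 ⇒ x=2/(-11/15)=-2.7273
Confirm numerically:
  x=-2.498: |R|=0.87387 <1
  x=-1.485: |R|=0.23957 <1
  x=-1.409: |R|=0.18616 <1
  x=-3.001: |R|=1.14337 >1
  x=-2.961: |R|=1.12289 >1
  x=-2.787: |R|=1.03193 >1
Interval (-2.7273, 0).

(-2.7273, 0).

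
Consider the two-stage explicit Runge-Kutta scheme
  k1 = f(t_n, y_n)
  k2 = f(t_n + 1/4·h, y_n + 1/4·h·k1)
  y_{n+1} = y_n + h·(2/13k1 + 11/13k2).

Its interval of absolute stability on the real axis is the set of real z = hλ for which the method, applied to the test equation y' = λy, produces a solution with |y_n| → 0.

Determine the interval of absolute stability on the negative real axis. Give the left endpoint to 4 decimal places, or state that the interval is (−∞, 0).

z∈(-4.7273,0).

Set f=λy, z=hλ:
  k1=λy_n ⇒ h·k1=z·y_n;  k2=λ(1+1/4z)y_n ⇒ h·k2=z(1+1/4z)y_n
  y_{n+1}/y_n = 1 + 2/13z + 11/13z(1+1/4z) = 1 + z + 11/52z²
  R(z) = 1 + z + 11/52z².

Boundary: |R(x)|=1, x<0.
x=-1.46: |R|=0.0091
R=1: x+11/52x²=0 ⇒ x=−52/11=-4.7273; min R=1−1/(4·11/52)=-0.1818>−1
Confirm numerically:
  x=-3.868: |R|=0.29692 <1
  x=-3.753: |R|=0.22652 <1
  x=-3.504: |R|=0.09327 <1
  x=-5.163: |R|=1.47589 >1
  x=-4.966: |R|=1.25078 >1
Stable set (-4.7273, 0).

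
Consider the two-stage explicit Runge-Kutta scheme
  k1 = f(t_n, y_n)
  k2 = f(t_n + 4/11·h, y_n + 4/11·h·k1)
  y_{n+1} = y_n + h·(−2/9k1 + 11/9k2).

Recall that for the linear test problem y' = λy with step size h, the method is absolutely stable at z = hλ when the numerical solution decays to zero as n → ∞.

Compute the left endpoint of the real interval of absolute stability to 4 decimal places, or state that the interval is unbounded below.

Test eqn y'=λy, z=hλ:
  k1=λy_n ⇒ h·k1=z·y_n;  k2=λ(1+4/11z)y_n ⇒ h·k2=z(1+4/11z)y_n
  y_{n+1}/y_n = 1 − 2/9z + 11/9z(1+4/11z) = 1 + z + 4/9z²
  ⇒ R(z) = 1 + z + 4/9z².

Solve |R(x)|<1 on ℝ⁻.
x=-1.63: |R|=0.5508
R=1: x+4/9x²=0 ⇒ x=−9/4=-2.2500; min R=1−1/(4·4/9)=0.4375>−1
Confirm numerically:
  x=-2.190: |R|=0.94160 <1
  x=-2.109: |R|=0.86784 <1
  x=-1.233: |R|=0.44268 <1
  x=-1.113: |R|=0.43756 <1
  x=-2.759: |R|=1.62415 >1
  x=-2.718: |R|=1.56534 >1
Stable set (-2.2500, 0).

left endpoint -2.2500.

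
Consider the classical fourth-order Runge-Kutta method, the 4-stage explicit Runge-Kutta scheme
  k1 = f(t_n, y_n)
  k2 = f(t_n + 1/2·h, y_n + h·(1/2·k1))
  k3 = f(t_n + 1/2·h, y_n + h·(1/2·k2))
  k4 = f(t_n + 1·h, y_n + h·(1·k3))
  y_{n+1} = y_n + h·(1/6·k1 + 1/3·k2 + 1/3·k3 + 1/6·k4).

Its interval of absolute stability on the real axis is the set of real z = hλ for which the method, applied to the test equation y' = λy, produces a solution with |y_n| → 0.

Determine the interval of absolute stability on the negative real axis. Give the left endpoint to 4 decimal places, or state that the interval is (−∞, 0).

(-2.7853, 0).

With y'=λy (z=hλ):
  order 4, 4-stage ⇒ R(z)=1+z+z^2/2+z^3/6+z^4/24
  (e.g. R(-1.66)=0.27181, |R|=0.27181)

Find x<0 with |R(x)|<1.
x=-1.66: |R|=0.2718
|R(-2.86)|=1.1186 |R(-2.3)|=0.4832 |R(-1.09)|=0.3470
Bisect:
  x_lo=-3.1145 |R|=1.6208  x_hi=-0.1678 |R|=0.8455
  mid=-1.64115 |R|=0.27109 →hi
  mid=-2.37780 |R|=0.54047 →hi
  mid=-2.74613 |R|=0.94254 →hi
  mid=-2.93029 |R|=1.24155 →lo
  mid=-2.83821 |R|=1.08276 →lo
  mid=-2.79217 |R|=1.01042 →lo
  mid=-2.76915 |R|=0.97593 →hi
  mid=-2.78066 |R|=0.99304 →hi
  ...
  [-2.78534,-2.78516] ⇒ x*=-2.7853
Stable set (-2.7853, 0).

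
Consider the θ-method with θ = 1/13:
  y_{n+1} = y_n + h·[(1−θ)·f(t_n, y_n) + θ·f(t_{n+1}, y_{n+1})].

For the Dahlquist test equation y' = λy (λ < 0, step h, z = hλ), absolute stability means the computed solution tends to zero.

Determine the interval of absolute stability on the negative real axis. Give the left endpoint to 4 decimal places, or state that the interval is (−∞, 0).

(-2.3636, 0).

Set f=λy, z=hλ:
  y_{n+1} = y_n + z·[12/13·y_n + 1/13·y_{n+1}] ⇒ (1 − 1/13z)y_{n+1} = (1 + 12/13z)y_n
  ⇒ R(z) = (1 + 12/13z)/(1 − 1/13z).

Boundary: |R(x)|=1, x<0.
x=-1.66: |R|=0.4720
R=−1: 1+12/13x = −1+1/13x ⇒ -11/13x=2 ⇒ x=2/(-11/13)=-2.3636
Confirm numerically:
  x=-2.227: |R|=0.90129 <1
  x=-1.783: |R|=0.56795 <1
  x=-1.401: |R|=0.26470 <1
  x=-2.608: |R|=1.17222 >1
  x=-2.501: |R|=1.09748 >1
  x=-2.428: |R|=1.04589 >1
So |R|<1 on (-2.3636, 0).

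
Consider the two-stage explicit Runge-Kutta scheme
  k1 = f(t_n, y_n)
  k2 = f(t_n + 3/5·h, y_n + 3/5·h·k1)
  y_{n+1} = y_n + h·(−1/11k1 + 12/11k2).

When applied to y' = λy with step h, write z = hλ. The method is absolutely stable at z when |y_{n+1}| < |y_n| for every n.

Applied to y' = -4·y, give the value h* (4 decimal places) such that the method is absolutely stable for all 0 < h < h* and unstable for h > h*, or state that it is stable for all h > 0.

(-1.5278,0); λ=-4 ⇒ h* = (55/36)/4 = 0.3819.

Test eqn y'=λy, z=hλ:
  k1=λy_n ⇒ h·k1=z·y_n;  k2=λ(1+3/5z)y_n ⇒ h·k2=z(1+3/5z)y_n
  y_{n+1}/y_n = 1 − 1/11z + 12/11z(1+3/5z) = 1 + z + 36/55z²
  so R(z) = 1 + z + 36/55z².

Boundary: |R(x)|=1, x<0.
x=-1.19: |R|=0.7369
R=1: x+36/55x²=0 ⇒ x=−55/36=-1.5278; min R=1−1/(4·36/55)=0.6181>−1
Confirm numerically:
  x=-1.492: |R|=0.96506 <1
  x=-1.408: |R|=0.88961 <1
  x=-1.004: |R|=0.65579 <1
  x=-2.013: |R|=1.63933 >1
  x=-1.980: |R|=1.58608 >1
  x=-1.605: |R|=1.08113 >1
So |R|<1 on (-1.5278, 0).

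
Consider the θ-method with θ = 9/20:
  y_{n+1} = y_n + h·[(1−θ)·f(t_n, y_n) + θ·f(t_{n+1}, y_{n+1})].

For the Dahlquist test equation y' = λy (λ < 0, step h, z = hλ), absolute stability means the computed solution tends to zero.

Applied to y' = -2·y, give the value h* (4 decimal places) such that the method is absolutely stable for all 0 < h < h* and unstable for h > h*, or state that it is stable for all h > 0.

On y'=λy, z=hλ:
  y_{n+1} = y_n + z·[11/20·y_n + 9/20·y_{n+1}] ⇒ (1 − 9/20z)y_{n+1} = (1 + 11/20z)y_n
  Hence R(z) = (1 + 11/20z)/(1 − 9/20z).

Solve |R(x)|<1 on ℝ⁻.
x=-0.78: |R|=0.4226
R=−1: 1+11/20x = −1+9/20x ⇒ -1/10x=2 ⇒ x=2/(-1/10)=-20.0000
Confirm numerically:
  x=-14.970: |R|=0.93498 <1
  x=-12.874: |R|=0.89510 <1
  x=-12.616: |R|=0.88941 <1
  x=-10.685: |R|=0.83962 <1
  x=-20.503: |R|=1.00492 >1
  x=-20.425: |R|=1.00417 >1
  x=-20.038: |R|=1.00038 >1
Interval (-20.0000, 0).

(-20.0000,0); λ=-2 ⇒ h* = (20)/2 = 10.0000.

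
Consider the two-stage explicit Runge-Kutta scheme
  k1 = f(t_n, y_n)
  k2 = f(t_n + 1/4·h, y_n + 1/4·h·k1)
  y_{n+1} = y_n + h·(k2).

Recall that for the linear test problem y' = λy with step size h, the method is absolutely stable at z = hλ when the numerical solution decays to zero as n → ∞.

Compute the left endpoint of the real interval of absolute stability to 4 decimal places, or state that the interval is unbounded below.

With y'=λy (z=hλ):
  k1=λy_n ⇒ h·k1=z·y_n;  k2=λ(1+1/4z)y_n ⇒ h·k2=z(1+1/4z)y_n
  y_{n+1}/y_n = 1 + z(1+1/4z) = 1 + z + 1/4z²
  R(z) = 1 + z + 1/4z².

Find x<0 with |R(x)|<1.
x=-1.02: |R|=0.2401
R=1: x+1/4x²=0 ⇒ x=−4=-4.0000; min R=1−1/(4·1/4)=0.0000>−1
Confirm numerically:
  x=-3.714: |R|=0.73445 <1
  x=-3.623: |R|=0.65853 <1
  x=-3.616: |R|=0.65286 <1
  x=-3.296: |R|=0.41990 <1
  x=-4.423: |R|=1.46773 >1
  x=-4.269: |R|=1.28709 >1
Stable set (-4.0000, 0).

left endpoint -4.0000.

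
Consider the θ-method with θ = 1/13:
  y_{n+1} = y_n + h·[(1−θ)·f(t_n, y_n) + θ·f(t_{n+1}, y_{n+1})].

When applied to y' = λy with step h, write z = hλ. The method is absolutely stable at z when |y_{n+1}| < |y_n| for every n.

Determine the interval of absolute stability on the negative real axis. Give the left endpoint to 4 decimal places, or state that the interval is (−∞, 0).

z∈(-2.3636,0).

Test eqn y'=λy, z=hλ:
  y_{n+1} = y_n + z·[12/13·y_n + 1/13·y_{n+1}] ⇒ (1 − 1/13z)y_{n+1} = (1 + 12/13z)y_n
  ⇒ R(z) = (1 + 12/13z)/(1 − 1/13z).

Find x<0 with |R(x)|<1.
x=-0.37: |R|=0.6402
R=−1: 1+12/13x = −1+1/13x ⇒ -11/13x=2 ⇒ x=2/(-11/13)=-2.3636
Confirm numerically:
  x=-2.215: |R|=0.89254 <1
  x=-1.346: |R|=0.21971 <1
  x=-1.151: |R|=0.05738 <1
  x=-1.143: |R|=0.05063 <1
  x=-2.954: |R|=1.40705 >1
  x=-2.873: |R|=1.35299 >1
  x=-2.707: |R|=1.24047 >1
So |R|<1 on (-2.3636, 0).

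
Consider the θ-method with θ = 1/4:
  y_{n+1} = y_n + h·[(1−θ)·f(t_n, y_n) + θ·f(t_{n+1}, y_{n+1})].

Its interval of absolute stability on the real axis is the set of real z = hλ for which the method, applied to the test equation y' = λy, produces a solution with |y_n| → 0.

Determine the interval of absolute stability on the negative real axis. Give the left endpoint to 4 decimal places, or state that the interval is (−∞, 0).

z∈(-4.0000,0).

Set f=λy, z=hλ:
  y_{n+1} = y_n + z·[3/4·y_n + 1/4·y_{n+1}] ⇒ (1 − 1/4z)y_{n+1} = (1 + 3/4z)y_n
  Hence R(z) = (1 + 3/4z)/(1 − 1/4z).

Boundary: |R(x)|=1, x<0.
x=-0.59: |R|=0.4858
R=−1: 1+3/4x = −1+1/4x ⇒ -1/2x=2 ⇒ x=2/(-1/2)=-4.0000
Confirm numerically:
  x=-3.449: |R|=0.85206 <1
  x=-3.070: |R|=0.73692 <1
  x=-2.106: |R|=0.37963 <1
  x=-4.597: |R|=1.13889 >1
  x=-4.468: |R|=1.11053 >1
  x=-4.440: |R|=1.10427 >1
So |R|<1 on (-4.0000, 0).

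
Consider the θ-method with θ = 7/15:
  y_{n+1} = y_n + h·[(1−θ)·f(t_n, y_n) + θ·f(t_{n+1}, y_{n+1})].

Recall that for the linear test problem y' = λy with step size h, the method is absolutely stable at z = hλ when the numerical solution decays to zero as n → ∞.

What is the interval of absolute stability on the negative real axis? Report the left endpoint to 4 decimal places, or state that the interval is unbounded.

z∈(-30.0000,0).

On y'=λy, z=hλ:
  y_{n+1} = y_n + z·[8/15·y_n + 7/15·y_{n+1}] ⇒ (1 − 7/15z)y_{n+1} = (1 + 8/15z)y_n
  ⇒ R(z) = (1 + 8/15z)/(1 − 7/15z).

Solve |R(x)|<1 on ℝ⁻.
x=-0.99: |R|=0.3228
R=−1: 1+8/15x = −1+7/15x ⇒ -1/15x=2 ⇒ x=2/(-1/15)=-30.0000
Confirm numerically:
  x=-28.878: |R|=0.99483 <1
  x=-20.401: |R|=0.93917 <1
  x=-13.106: |R|=0.84173 <1
  x=-12.664: |R|=0.83274 <1
  x=-30.520: |R|=1.00227 >1
  x=-30.346: |R|=1.00152 >1
  x=-30.335: |R|=1.00147 >1
Interval (-30.0000, 0).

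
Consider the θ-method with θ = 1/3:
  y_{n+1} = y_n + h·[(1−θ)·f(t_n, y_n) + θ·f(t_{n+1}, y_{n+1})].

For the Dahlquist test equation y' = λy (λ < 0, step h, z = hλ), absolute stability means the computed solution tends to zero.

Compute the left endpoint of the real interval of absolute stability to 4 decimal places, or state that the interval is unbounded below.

Set f=λy, z=hλ:
  y_{n+1} = y_n + z·[2/3·y_n + 1/3·y_{n+1}] ⇒ (1 − 1/3z)y_{n+1} = (1 + 2/3z)y_n
  R(z) = (1 + 2/3z)/(1 − 1/3z).

Need |R(x)|<1, x<0.
x=-0.73: |R|=0.4129
R=−1: 1+2/3x = −1+1/3x ⇒ -1/3x=2 ⇒ x=2/(-1/3)=-6.0000
Confirm numerically:
  x=-5.800: |R|=0.97727 <1
  x=-5.065: |R|=0.88407 <1
  x=-3.153: |R|=0.53730 <1
  x=-6.471: |R|=1.04973 >1
  x=-6.146: |R|=1.01596 >1
Interval (-6.0000, 0).

z* = -6.0000.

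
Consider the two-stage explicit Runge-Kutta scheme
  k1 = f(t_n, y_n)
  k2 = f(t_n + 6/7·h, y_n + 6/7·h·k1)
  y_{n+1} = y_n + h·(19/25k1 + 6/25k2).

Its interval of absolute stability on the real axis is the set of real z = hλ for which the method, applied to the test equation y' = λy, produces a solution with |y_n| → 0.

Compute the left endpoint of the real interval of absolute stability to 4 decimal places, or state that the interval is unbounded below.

left endpoint -4.8611.

On y'=λy, z=hλ:
  k1=λy_n ⇒ h·k1=z·y_n;  k2=λ(1+6/7z)y_n ⇒ h·k2=z(1+6/7z)y_n
  y_{n+1}/y_n = 1 + 19/25z + 6/25z(1+6/7z) = 1 + z + 36/175z²
  so R(z) = 1 + z + 36/175z².

Need |R(x)|<1, x<0.
x=-1.28: |R|=0.0570
R=1: x+36/175x²=0 ⇒ x=−175/36=-4.8611; min R=1−1/(4·36/175)=-0.2153>−1
Confirm numerically:
  x=-4.830: |R|=0.96909 <1
  x=-4.137: |R|=0.38375 <1
  x=-4.064: |R|=0.33360 <1
  x=-2.035: |R|=0.18309 <1
  x=-5.320: |R|=1.50221 >1
  x=-4.974: |R|=1.11551 >1
  x=-4.906: |R|=1.04530 >1
Interval (-4.8611, 0).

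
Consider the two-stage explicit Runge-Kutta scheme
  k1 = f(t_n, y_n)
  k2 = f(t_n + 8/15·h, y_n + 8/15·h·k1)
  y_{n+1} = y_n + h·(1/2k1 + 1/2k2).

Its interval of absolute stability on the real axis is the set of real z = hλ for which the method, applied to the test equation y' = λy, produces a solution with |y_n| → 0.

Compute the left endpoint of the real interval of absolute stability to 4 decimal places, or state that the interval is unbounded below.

On y'=λy, z=hλ:
  k1=λy_n ⇒ h·k1=z·y_n;  k2=λ(1+8/15z)y_n ⇒ h·k2=z(1+8/15z)y_n
  y_{n+1}/y_n = 1 + 1/2z + 1/2z(1+8/15z) = 1 + z + 4/15z²
  R(z) = 1 + z + 4/15z².

Boundary: |R(x)|=1, x<0.
x=-1.66: |R|=0.0748
R=1: x+4/15x²=0 ⇒ x=−15/4=-3.7500; min R=1−1/(4·4/15)=0.0625>−1
Confirm numerically:
  x=-3.220: |R|=0.54491 <1
  x=-3.201: |R|=0.53137 <1
  x=-2.607: |R|=0.20539 <1
  x=-2.201: |R|=0.09084 <1
  x=-4.341: |R|=1.68414 >1
  x=-3.813: |R|=1.06406 >1
Stable set (-3.7500, 0).

left endpoint -3.7500.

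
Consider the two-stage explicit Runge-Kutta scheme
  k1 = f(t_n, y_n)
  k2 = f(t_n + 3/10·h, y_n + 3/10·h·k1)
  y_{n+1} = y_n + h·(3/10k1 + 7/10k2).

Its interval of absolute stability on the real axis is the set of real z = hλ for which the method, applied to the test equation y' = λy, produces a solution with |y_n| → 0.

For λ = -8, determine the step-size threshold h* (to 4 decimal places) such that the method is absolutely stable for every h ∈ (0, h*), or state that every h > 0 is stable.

(-4.7619,0); λ=-8 ⇒ h* = (100/21)/8 = 0.5952.

Test eqn y'=λy, z=hλ:
  k1=λy_n ⇒ h·k1=z·y_n;  k2=λ(1+3/10z)y_n ⇒ h·k2=z(1+3/10z)y_n
  y_{n+1}/y_n = 1 + 3/10z + 7/10z(1+3/10z) = 1 + z + 21/100z²
  R(z) = 1 + z + 21/100z².

Need |R(x)|<1, x<0.
x=-1.69: |R|=0.0902
R=1: x+21/100x²=0 ⇒ x=−100/21=-4.7619; min R=1−1/(4·21/100)=-0.1905>−1
Confirm numerically:
  x=-4.280: |R|=0.56686 <1
  x=-4.237: |R|=0.53296 <1
  x=-4.118: |R|=0.44316 <1
  x=-2.050: |R|=0.16748 <1
  x=-5.222: |R|=1.50455 >1
  x=-5.185: |R|=1.46069 >1
  x=-5.050: |R|=1.30553 >1
Interval (-4.7619, 0).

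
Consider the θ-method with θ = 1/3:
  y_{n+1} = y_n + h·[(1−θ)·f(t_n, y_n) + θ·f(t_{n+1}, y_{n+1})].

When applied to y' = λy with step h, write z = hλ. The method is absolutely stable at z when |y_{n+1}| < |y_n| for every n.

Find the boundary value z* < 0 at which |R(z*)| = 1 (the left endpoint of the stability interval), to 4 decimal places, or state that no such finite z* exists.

z* = -6.0000.

Set f=λy, z=hλ:
  y_{n+1} = y_n + z·[2/3·y_n + 1/3·y_{n+1}] ⇒ (1 − 1/3z)y_{n+1} = (1 + 2/3z)y_n
  ⇒ R(z) = (1 + 2/3z)/(1 − 1/3z).

Find x<0 with |R(x)|<1.
x=-0.68: |R|=0.4457
R=−1: 1+2/3x = −1+1/3x ⇒ -1/3x=2 ⇒ x=2/(-1/3)=-6.0000
Confirm numerically:
  x=-5.702: |R|=0.96575 <1
  x=-5.086: |R|=0.88697 <1
  x=-3.640: |R|=0.64458 <1
  x=-2.477: |R|=0.35676 <1
  x=-6.590: |R|=1.06152 >1
  x=-6.139: |R|=1.01521 >1
Interval (-6.0000, 0).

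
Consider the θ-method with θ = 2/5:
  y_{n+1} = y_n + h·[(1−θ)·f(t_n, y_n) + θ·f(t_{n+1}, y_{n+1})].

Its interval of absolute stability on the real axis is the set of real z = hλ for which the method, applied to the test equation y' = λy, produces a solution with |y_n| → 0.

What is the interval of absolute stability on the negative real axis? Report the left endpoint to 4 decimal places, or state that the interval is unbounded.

On y'=λy, z=hλ:
  y_{n+1} = y_n + z·[3/5·y_n + 2/5·y_{n+1}] ⇒ (1 − 2/5z)y_{n+1} = (1 + 3/5z)y_n
  R(z) = (1 + 3/5z)/(1 − 2/5z).

Need |R(x)|<1, x<0.
x=-0.82: |R|=0.3825
R=−1: 1+3/5x = −1+2/5x ⇒ -1/5x=2 ⇒ x=2/(-1/5)=-10.0000
Confirm numerically:
  x=-8.782: |R|=0.94602 <1
  x=-7.364: |R|=0.86638 <1
  x=-7.229: |R|=0.85759 <1
  x=-5.270: |R|=0.69562 <1
  x=-10.548: |R|=1.02100 >1
  x=-10.136: |R|=1.00538 >1
Stable set (-10.0000, 0).

(-10.0000, 0).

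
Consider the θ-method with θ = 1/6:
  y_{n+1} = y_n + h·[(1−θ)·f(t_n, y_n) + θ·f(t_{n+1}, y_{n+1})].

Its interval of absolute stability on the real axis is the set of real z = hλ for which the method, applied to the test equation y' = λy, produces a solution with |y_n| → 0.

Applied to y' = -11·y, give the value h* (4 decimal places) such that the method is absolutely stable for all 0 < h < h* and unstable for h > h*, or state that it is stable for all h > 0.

Set f=λy, z=hλ:
  y_{n+1} = y_n + z·[5/6·y_n + 1/6·y_{n+1}] ⇒ (1 − 1/6z)y_{n+1} = (1 + 5/6z)y_n
  so R(z) = (1 + 5/6z)/(1 − 1/6z).

Boundary: |R(x)|=1, x<0.
x=-0.33: |R|=0.6872
R=−1: 1+5/6x = −1+1/6x ⇒ -2/3x=2 ⇒ x=2/(-2/3)=-3.0000
Confirm numerically:
  x=-2.345: |R|=0.68604 <1
  x=-1.850: |R|=0.41401 <1
  x=-1.748: |R|=0.35364 <1
  x=-1.674: |R|=0.30884 <1
  x=-3.599: |R|=1.24961 >1
  x=-3.579: |R|=1.24178 >1
Stable set (-3.0000, 0).

(-3.0000,0); λ=-11 ⇒ h* = (3)/11 = 0.2727.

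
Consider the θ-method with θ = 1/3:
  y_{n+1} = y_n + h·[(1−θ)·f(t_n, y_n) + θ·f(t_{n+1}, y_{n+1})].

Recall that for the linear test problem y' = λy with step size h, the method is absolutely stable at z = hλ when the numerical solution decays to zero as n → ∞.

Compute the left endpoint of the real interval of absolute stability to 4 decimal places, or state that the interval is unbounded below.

left endpoint -6.0000.

With y'=λy (z=hλ):
  y_{n+1} = y_n + z·[2/3·y_n + 1/3·y_{n+1}] ⇒ (1 − 1/3z)y_{n+1} = (1 + 2/3z)y_n
  so R(z) = (1 + 2/3z)/(1 − 1/3z).

Need |R(x)|<1, x<0.
x=-0.86: |R|=0.3316
R=−1: 1+2/3x = −1+1/3x ⇒ -1/3x=2 ⇒ x=2/(-1/3)=-6.0000
Confirm numerically:
  x=-5.538: |R|=0.94589 <1
  x=-5.506: |R|=0.94192 <1
  x=-4.222: |R|=0.75381 <1
  x=-2.595: |R|=0.39142 <1
  x=-6.576: |R|=1.06015 >1
  x=-6.305: |R|=1.03278 >1
Stable set (-6.0000, 0).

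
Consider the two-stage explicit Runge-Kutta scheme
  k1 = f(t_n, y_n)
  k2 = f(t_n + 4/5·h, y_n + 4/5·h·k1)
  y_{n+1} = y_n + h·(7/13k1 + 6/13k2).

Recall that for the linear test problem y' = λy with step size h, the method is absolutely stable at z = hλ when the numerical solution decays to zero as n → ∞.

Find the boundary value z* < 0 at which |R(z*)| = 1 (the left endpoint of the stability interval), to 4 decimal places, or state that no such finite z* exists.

With y'=λy (z=hλ):
  k1=λy_n ⇒ h·k1=z·y_n;  k2=λ(1+4/5z)y_n ⇒ h·k2=z(1+4/5z)y_n
  y_{n+1}/y_n = 1 + 7/13z + 6/13z(1+4/5z) = 1 + z + 24/65z²
  so R(z) = 1 + z + 24/65z².

Need |R(x)|<1, x<0.
x=-1.38: |R|=0.3232
R=1: x+24/65x²=0 ⇒ x=−65/24=-2.7083; min R=1−1/(4·24/65)=0.3229>−1
Confirm numerically:
  x=-2.285: |R|=0.64284 <1
  x=-2.130: |R|=0.54516 <1
  x=-1.564: |R|=0.33917 <1
  x=-1.513: |R|=0.33223 <1
  x=-3.115: |R|=1.46773 >1
  x=-3.100: |R|=1.44831 >1
So |R|<1 on (-2.7083, 0).

left endpoint -2.7083.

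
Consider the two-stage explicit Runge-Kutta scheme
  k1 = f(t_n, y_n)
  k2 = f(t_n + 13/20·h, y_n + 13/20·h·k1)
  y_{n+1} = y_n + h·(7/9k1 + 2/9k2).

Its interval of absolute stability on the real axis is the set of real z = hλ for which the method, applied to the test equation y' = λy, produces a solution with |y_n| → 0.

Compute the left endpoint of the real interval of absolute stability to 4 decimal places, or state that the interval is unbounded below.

On y'=λy, z=hλ:
  k1=λy_n ⇒ h·k1=z·y_n;  k2=λ(1+13/20z)y_n ⇒ h·k2=z(1+13/20z)y_n
  y_{n+1}/y_n = 1 + 7/9z + 2/9z(1+13/20z) = 1 + z + 13/90z²
  Hence R(z) = 1 + z + 13/90z².

Find x<0 with |R(x)|<1.
x=-0.53: |R|=0.5106
R=1: x+13/90x²=0 ⇒ x=−90/13=-6.9231; min R=1−1/(4·13/90)=-0.7308>−1
Confirm numerically:
  x=-6.680: |R|=0.76546 <1
  x=-4.048: |R|=0.68109 <1
  x=-2.847: |R|=0.67622 <1
  x=-7.247: |R|=1.33908 >1
  x=-7.162: |R|=1.24717 >1
  x=-6.984: |R|=1.06146 >1
So |R|<1 on (-6.9231, 0).

left endpoint -6.9231.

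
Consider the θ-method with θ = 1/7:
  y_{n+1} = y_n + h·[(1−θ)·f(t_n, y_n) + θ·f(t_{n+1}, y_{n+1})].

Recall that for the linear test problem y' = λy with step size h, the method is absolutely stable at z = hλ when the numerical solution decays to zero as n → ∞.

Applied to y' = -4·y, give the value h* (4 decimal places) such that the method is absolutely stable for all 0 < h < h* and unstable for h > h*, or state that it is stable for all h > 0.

(-2.8000,0); λ=-4 ⇒ h* = (14/5)/4 = 0.7000.

Set f=λy, z=hλ:
  y_{n+1} = y_n + z·[6/7·y_n + 1/7·y_{n+1}] ⇒ (1 − 1/7z)y_{n+1} = (1 + 6/7z)y_n
  so R(z) = (1 + 6/7z)/(1 − 1/7z).

Boundary: |R(x)|=1, x<0.
x=-0.57: |R|=0.4729
R=−1: 1+6/7x = −1+1/7x ⇒ -5/7x=2 ⇒ x=2/(-5/7)=-2.8000
Confirm numerically:
  x=-2.544: |R|=0.86588 <1
  x=-1.559: |R|=0.27503 <1
  x=-1.283: |R|=0.08427 <1
  x=-3.311: |R|=1.24779 >1
  x=-3.214: |R|=1.20266 >1
  x=-2.872: |R|=1.03647 >1
Interval (-2.8000, 0).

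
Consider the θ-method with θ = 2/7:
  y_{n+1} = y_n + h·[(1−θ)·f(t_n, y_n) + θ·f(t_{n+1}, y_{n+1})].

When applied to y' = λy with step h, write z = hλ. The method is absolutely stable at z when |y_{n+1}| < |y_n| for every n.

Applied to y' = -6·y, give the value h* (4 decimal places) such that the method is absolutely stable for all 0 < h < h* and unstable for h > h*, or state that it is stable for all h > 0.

On y'=λy, z=hλ:
  y_{n+1} = y_n + z·[5/7·y_n + 2/7·y_{n+1}] ⇒ (1 − 2/7z)y_{n+1} = (1 + 5/7z)y_n
  so R(z) = (1 + 5/7z)/(1 − 2/7z).

Find x<0 with |R(x)|<1.
x=-1.25: |R|=0.0789
R=−1: 1+5/7x = −1+2/7x ⇒ -3/7x=2 ⇒ x=2/(-3/7)=-4.6667
Confirm numerically:
  x=-3.942: |R|=0.85394 <1
  x=-2.745: |R|=0.53843 <1
  x=-2.623: |R|=0.49935 <1
  x=-1.934: |R|=0.24568 <1
  x=-4.791: |R|=1.02249 >1
  x=-4.750: |R|=1.01515 >1
Stable set (-4.6667, 0).

(-4.6667,0); λ=-6 ⇒ h* = (14/3)/6 = 0.7778.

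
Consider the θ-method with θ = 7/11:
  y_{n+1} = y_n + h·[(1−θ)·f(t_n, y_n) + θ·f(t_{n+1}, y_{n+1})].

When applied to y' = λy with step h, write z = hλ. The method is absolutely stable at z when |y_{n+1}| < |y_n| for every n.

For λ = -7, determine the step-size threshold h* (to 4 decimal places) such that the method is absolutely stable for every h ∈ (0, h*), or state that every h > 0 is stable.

On y'=λy, z=hλ:
  y_{n+1} = y_n + z·[4/11·y_n + 7/11·y_{n+1}] ⇒ (1 − 7/11z)y_{n+1} = (1 + 4/11z)y_n
  ⇒ R(z) = (1 + 4/11z)/(1 − 7/11z).

Solve |R(x)|<1 on ℝ⁻.
x=-1: |R|=0.3889
x=-2: |R|=0.1200
x=-10: |R|=0.3580
x=-100: |R|=0.5471
θ=7/11≥1/2 ⇒ |1+4/11x|<|1−7/11x| ∀x<0 ⇒ stable on all of ℝ⁻.

unbounded; (−∞, 0). Any h>0 works for λ=-7.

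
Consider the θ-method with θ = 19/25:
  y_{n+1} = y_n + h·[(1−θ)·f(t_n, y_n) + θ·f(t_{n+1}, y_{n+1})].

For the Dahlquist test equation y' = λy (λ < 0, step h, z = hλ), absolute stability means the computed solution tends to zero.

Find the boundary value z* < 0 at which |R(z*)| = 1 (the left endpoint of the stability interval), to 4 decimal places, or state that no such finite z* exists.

Set f=λy, z=hλ:
  y_{n+1} = y_n + z·[6/25·y_n + 19/25·y_{n+1}] ⇒ (1 − 19/25z)y_{n+1} = (1 + 6/25z)y_n
  ⇒ R(z) = (1 + 6/25z)/(1 − 19/25z).

Need |R(x)|<1, x<0.
x=-1.61: |R|=0.2759
x=-2: |R|=0.2063
x=-10: |R|=0.1628
x=-100: |R|=0.2987
θ=19/25≥1/2 ⇒ |1+6/25x|<|1−19/25x| ∀x<0 ⇒ unbounded interval.

unbounded; (−∞, 0).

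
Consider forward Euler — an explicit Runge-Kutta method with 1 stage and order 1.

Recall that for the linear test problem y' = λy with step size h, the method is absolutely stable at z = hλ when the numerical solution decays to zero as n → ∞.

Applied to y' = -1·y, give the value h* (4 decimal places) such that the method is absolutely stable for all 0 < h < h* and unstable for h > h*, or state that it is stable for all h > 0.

On y'=λy, z=hλ:
  order 1, 1-stage ⇒ R(z)=1+z
  (e.g. R(-0.99)=0.01000, |R|=0.01000)

Boundary: |R(x)|=1, x<0.
x=-0.99: |R|=0.0100
|R(-2.29)|=1.2900 |R(-2.02)|=1.0200 |R(-0.57)|=0.4300
Bisect:
  x_lo=-2.4144 |R|=1.4144  x_hi=-0.3974 |R|=0.6026
  mid=-1.40592 |R|=0.40592 →hi
  mid=-1.91018 |R|=0.91018 →hi
  mid=-2.16231 |R|=1.16231 →lo
  mid=-2.03624 |R|=1.03624 →lo
  mid=-1.97321 |R|=0.97321 →hi
  mid=-2.00473 |R|=1.00473 →lo
  mid=-1.98897 |R|=0.98897 →hi
  mid=-1.99685 |R|=0.99685 →hi
  mid=-2.00079 |R|=1.00079 →lo
  mid=-1.99882 |R|=0.99882 →hi
  ...
  [-2.00005,-1.99993] ⇒ x*=-2.0000
So |R|<1 on (-2.0000, 0).

(-2.0000,0); λ=-1 ⇒ h* = 2.0000.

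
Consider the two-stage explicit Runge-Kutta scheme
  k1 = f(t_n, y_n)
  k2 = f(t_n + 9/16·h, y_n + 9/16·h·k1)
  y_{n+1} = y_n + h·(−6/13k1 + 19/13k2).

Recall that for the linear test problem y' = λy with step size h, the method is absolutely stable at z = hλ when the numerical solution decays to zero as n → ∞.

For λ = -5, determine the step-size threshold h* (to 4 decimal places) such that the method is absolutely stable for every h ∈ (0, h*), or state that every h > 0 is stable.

Set f=λy, z=hλ:
  k1=λy_n ⇒ h·k1=z·y_n;  k2=λ(1+9/16z)y_n ⇒ h·k2=z(1+9/16z)y_n
  y_{n+1}/y_n = 1 − 6/13z + 19/13z(1+9/16z) = 1 + z + 171/208z²
  so R(z) = 1 + z + 171/208z².

Solve |R(x)|<1 on ℝ⁻.
x=-1.08: |R|=0.8789
R=1: x+171/208x²=0 ⇒ x=−208/171=-1.2164; min R=1−1/(4·171/208)=0.6959>−1
Confirm numerically:
  x=-1.196: |R|=0.97997 <1
  x=-1.012: |R|=0.82996 <1
  x=-0.556: |R|=0.69815 <1
  x=-1.589: |R|=1.48678 >1
  x=-1.573: |R|=1.46118 >1
So |R|<1 on (-1.2164, 0).

(-1.2164,0); λ=-5 ⇒ h* = (208/171)/5 = 0.2433.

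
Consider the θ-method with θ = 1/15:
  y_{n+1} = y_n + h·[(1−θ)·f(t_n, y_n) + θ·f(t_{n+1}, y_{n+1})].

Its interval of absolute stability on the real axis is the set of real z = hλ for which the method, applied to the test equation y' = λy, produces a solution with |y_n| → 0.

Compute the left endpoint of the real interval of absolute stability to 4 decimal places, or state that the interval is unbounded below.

left endpoint -2.3077.

Set f=λy, z=hλ:
  y_{n+1} = y_n + z·[14/15·y_n + 1/15·y_{n+1}] ⇒ (1 − 1/15z)y_{n+1} = (1 + 14/15z)y_n
  ⇒ R(z) = (1 + 14/15z)/(1 − 1/15z).

Find x<0 with |R(x)|<1.
x=-1.64: |R|=0.4784
R=−1: 1+14/15x = −1+1/15x ⇒ -13/15x=2 ⇒ x=2/(-13/15)=-2.3077
Confirm numerically:
  x=-2.232: |R|=0.94290 <1
  x=-1.510: |R|=0.37190 <1
  x=-1.239: |R|=0.14447 <1
  x=-2.792: |R|=1.35387 >1
  x=-2.531: |R|=1.16559 >1
  x=-2.444: |R|=1.10158 >1
Interval (-2.3077, 0).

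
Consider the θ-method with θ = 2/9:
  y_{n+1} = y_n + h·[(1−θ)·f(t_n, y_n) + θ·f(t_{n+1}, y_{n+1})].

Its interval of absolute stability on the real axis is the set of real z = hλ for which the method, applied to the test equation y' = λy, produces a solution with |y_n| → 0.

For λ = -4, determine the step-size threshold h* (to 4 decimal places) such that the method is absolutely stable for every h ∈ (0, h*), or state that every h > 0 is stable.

(-3.6000,0); λ=-4 ⇒ h* = (18/5)/4 = 0.9000.

On y'=λy, z=hλ:
  y_{n+1} = y_n + z·[7/9·y_n + 2/9·y_{n+1}] ⇒ (1 − 2/9z)y_{n+1} = (1 + 7/9z)y_n
  ⇒ R(z) = (1 + 7/9z)/(1 − 2/9z).

Need |R(x)|<1, x<0.
x=-1.29: |R|=0.0026
R=−1: 1+7/9x = −1+2/9x ⇒ -5/9x=2 ⇒ x=2/(-5/9)=-3.6000
Confirm numerically:
  x=-3.357: |R|=0.92268 <1
  x=-2.535: |R|=0.62154 <1
  x=-2.123: |R|=0.44247 <1
  x=-1.779: |R|=0.27496 <1
  x=-4.007: |R|=1.11961 >1
  x=-3.891: |R|=1.08670 >1
Stable set (-3.6000, 0).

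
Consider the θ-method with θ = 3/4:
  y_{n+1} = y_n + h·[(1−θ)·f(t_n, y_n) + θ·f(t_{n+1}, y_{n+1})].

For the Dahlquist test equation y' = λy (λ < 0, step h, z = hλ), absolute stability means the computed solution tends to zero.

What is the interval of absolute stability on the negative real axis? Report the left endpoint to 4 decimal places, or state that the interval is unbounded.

With y'=λy (z=hλ):
  y_{n+1} = y_n + z·[1/4·y_n + 3/4·y_{n+1}] ⇒ (1 − 3/4z)y_{n+1} = (1 + 1/4z)y_n
  ⇒ R(z) = (1 + 1/4z)/(1 − 3/4z).

Boundary: |R(x)|=1, x<0.
x=-1.66: |R|=0.2606
x=-2: |R|=0.2000
x=-10: |R|=0.1765
x=-100: |R|=0.3158
θ=3/4≥1/2 ⇒ |1+1/4x|<|1−3/4x| ∀x<0 ⇒ interval (−∞,0).

(−∞, 0) — no finite endpoint.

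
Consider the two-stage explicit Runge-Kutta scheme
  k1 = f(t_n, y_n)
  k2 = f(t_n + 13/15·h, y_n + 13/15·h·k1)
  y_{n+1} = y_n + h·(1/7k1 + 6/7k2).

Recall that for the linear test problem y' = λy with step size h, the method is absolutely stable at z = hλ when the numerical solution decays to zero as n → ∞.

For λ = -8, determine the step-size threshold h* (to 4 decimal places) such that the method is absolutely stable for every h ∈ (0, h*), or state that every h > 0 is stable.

(-1.3462,0); λ=-8 ⇒ h* = (35/26)/8 = 0.1683.

Test eqn y'=λy, z=hλ:
  k1=λy_n ⇒ h·k1=z·y_n;  k2=λ(1+13/15z)y_n ⇒ h·k2=z(1+13/15z)y_n
  y_{n+1}/y_n = 1 + 1/7z + 6/7z(1+13/15z) = 1 + z + 26/35z²
  R(z) = 1 + z + 26/35z².

Boundary: |R(x)|=1, x<0.
x=-0.47: |R|=0.6941
R=1: x+26/35x²=0 ⇒ x=−35/26=-1.3462; min R=1−1/(4·26/35)=0.6635>−1
Confirm numerically:
  x=-1.234: |R|=0.89719 <1
  x=-0.875: |R|=0.69375 <1
  x=-0.795: |R|=0.67450 <1
  x=-1.934: |R|=1.84455 >1
  x=-1.868: |R|=1.72414 >1
So |R|<1 on (-1.3462, 0).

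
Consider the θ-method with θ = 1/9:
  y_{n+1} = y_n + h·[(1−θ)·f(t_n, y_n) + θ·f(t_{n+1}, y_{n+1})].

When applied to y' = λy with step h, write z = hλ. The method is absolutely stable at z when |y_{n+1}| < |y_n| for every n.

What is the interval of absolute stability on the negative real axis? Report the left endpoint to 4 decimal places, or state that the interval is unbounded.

(-2.5714, 0).

On y'=λy, z=hλ:
  y_{n+1} = y_n + z·[8/9·y_n + 1/9·y_{n+1}] ⇒ (1 − 1/9z)y_{n+1} = (1 + 8/9z)y_n
  Hence R(z) = (1 + 8/9z)/(1 − 1/9z).

Find x<0 with |R(x)|<1.
x=-0.39: |R|=0.6262
R=−1: 1+8/9x = −1+1/9x ⇒ -7/9x=2 ⇒ x=2/(-7/9)=-2.5714
Confirm numerically:
  x=-2.282: |R|=0.82042 <1
  x=-1.754: |R|=0.46792 <1
  x=-1.479: |R|=0.27025 <1
  x=-1.247: |R|=0.09525 <1
  x=-2.954: |R|=1.22403 >1
  x=-2.921: |R|=1.20527 >1
Stable set (-2.5714, 0).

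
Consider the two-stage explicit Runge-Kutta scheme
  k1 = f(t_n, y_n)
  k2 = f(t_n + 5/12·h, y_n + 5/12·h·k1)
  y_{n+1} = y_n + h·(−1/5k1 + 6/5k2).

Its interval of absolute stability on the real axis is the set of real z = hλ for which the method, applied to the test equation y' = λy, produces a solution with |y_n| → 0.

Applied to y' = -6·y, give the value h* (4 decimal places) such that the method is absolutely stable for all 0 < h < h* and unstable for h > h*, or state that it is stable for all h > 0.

(-2.0000,0); λ=-6 ⇒ h* = (2)/6 = 0.3333.

Test eqn y'=λy, z=hλ:
  k1=λy_n ⇒ h·k1=z·y_n;  k2=λ(1+5/12z)y_n ⇒ h·k2=z(1+5/12z)y_n
  y_{n+1}/y_n = 1 − 1/5z + 6/5z(1+5/12z) = 1 + z + 1/2z²
  R(z) = 1 + z + 1/2z².

Need |R(x)|<1, x<0.
x=-0.79: |R|=0.5221
R=1: x+1/2x²=0 ⇒ x=−2=-2.0000; min R=1−1/(4·1/2)=0.5000>−1
Confirm numerically:
  x=-1.935: |R|=0.93711 <1
  x=-1.310: |R|=0.54805 <1
  x=-1.037: |R|=0.50068 <1
  x=-2.525: |R|=1.66281 >1
  x=-2.427: |R|=1.51816 >1
Interval (-2.0000, 0).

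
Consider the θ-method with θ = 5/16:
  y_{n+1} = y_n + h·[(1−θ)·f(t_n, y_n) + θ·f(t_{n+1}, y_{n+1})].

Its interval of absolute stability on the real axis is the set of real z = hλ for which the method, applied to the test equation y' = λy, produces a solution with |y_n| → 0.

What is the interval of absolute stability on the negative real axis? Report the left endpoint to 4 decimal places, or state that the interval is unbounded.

With y'=λy (z=hλ):
  y_{n+1} = y_n + z·[11/16·y_n + 5/16·y_{n+1}] ⇒ (1 − 5/16z)y_{n+1} = (1 + 11/16z)y_n
  so R(z) = (1 + 11/16z)/(1 − 5/16z).

Solve |R(x)|<1 on ℝ⁻.
x=-0.3: |R|=0.7257
R=−1: 1+11/16x = −1+5/16x ⇒ -3/8x=2 ⇒ x=2/(-3/8)=-5.3333
Confirm numerically:
  x=-3.623: |R|=0.69919 <1
  x=-3.339: |R|=0.63401 <1
  x=-2.619: |R|=0.44025 <1
  x=-5.914: |R|=1.07645 >1
  x=-5.656: |R|=1.04372 >1
  x=-5.500: |R|=1.02299 >1
Interval (-5.3333, 0).

z∈(-5.3333,0).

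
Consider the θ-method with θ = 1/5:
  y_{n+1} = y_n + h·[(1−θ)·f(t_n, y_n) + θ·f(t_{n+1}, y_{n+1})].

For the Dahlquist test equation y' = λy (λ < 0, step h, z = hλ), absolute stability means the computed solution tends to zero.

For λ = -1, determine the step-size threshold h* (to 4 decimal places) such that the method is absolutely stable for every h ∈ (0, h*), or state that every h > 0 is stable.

(-3.3333,0); λ=-1 ⇒ h* = (10/3)/1 = 3.3333.

With y'=λy (z=hλ):
  y_{n+1} = y_n + z·[4/5·y_n + 1/5·y_{n+1}] ⇒ (1 − 1/5z)y_{n+1} = (1 + 4/5z)y_n
  ⇒ R(z) = (1 + 4/5z)/(1 − 1/5z).

Boundary: |R(x)|=1, x<0.
x=-1.59: |R|=0.2064
R=−1: 1+4/5x = −1+1/5x ⇒ -3/5x=2 ⇒ x=2/(-3/5)=-3.3333
Confirm numerically:
  x=-3.181: |R|=0.94414 <1
  x=-2.656: |R|=0.73459 <1
  x=-2.014: |R|=0.43570 <1
  x=-3.894: |R|=1.18912 >1
  x=-3.564: |R|=1.08080 >1
  x=-3.392: |R|=1.02097 >1
Interval (-3.3333, 0).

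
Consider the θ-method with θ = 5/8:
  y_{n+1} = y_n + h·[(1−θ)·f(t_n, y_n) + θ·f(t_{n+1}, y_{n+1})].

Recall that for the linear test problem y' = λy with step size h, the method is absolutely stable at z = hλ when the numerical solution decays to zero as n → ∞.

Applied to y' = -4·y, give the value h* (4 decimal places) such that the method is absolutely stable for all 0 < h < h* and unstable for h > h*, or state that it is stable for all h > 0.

On y'=λy, z=hλ:
  y_{n+1} = y_n + z·[3/8·y_n + 5/8·y_{n+1}] ⇒ (1 − 5/8z)y_{n+1} = (1 + 3/8z)y_n
  Hence R(z) = (1 + 3/8z)/(1 − 5/8z).

Find x<0 with |R(x)|<1.
x=-1.31: |R|=0.2797
x=-2: |R|=0.1111
x=-10: |R|=0.3793
x=-100: |R|=0.5748
θ=5/8≥1/2 ⇒ |1+3/8x|<|1−5/8x| ∀x<0 ⇒ unbounded interval.

(−∞, 0) — no finite endpoint. Any h>0 works for λ=-4.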